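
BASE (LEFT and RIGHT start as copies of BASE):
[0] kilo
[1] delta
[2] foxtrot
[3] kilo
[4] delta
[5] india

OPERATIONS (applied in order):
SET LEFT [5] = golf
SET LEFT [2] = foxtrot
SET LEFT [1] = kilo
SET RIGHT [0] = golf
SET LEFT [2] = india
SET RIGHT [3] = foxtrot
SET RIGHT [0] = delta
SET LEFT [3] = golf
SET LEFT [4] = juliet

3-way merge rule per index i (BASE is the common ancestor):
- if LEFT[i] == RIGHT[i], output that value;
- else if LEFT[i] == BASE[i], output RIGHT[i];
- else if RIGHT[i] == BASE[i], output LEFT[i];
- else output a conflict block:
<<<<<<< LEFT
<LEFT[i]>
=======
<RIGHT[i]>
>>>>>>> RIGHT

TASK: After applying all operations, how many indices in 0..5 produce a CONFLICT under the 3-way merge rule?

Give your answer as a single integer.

Final LEFT:  [kilo, kilo, india, golf, juliet, golf]
Final RIGHT: [delta, delta, foxtrot, foxtrot, delta, india]
i=0: L=kilo=BASE, R=delta -> take RIGHT -> delta
i=1: L=kilo, R=delta=BASE -> take LEFT -> kilo
i=2: L=india, R=foxtrot=BASE -> take LEFT -> india
i=3: BASE=kilo L=golf R=foxtrot all differ -> CONFLICT
i=4: L=juliet, R=delta=BASE -> take LEFT -> juliet
i=5: L=golf, R=india=BASE -> take LEFT -> golf
Conflict count: 1

Answer: 1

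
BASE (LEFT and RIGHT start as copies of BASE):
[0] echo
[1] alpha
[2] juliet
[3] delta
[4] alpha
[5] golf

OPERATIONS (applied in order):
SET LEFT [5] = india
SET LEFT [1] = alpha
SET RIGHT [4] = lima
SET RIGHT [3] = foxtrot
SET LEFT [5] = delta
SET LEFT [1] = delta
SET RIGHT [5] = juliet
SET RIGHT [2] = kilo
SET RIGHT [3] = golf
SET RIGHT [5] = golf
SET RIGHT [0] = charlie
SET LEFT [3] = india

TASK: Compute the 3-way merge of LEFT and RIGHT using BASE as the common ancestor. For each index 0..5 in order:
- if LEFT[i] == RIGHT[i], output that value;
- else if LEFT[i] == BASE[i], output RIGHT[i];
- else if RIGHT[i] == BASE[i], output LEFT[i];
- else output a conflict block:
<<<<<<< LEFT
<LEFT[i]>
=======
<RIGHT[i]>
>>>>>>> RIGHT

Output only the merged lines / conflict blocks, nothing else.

Final LEFT:  [echo, delta, juliet, india, alpha, delta]
Final RIGHT: [charlie, alpha, kilo, golf, lima, golf]
i=0: L=echo=BASE, R=charlie -> take RIGHT -> charlie
i=1: L=delta, R=alpha=BASE -> take LEFT -> delta
i=2: L=juliet=BASE, R=kilo -> take RIGHT -> kilo
i=3: BASE=delta L=india R=golf all differ -> CONFLICT
i=4: L=alpha=BASE, R=lima -> take RIGHT -> lima
i=5: L=delta, R=golf=BASE -> take LEFT -> delta

Answer: charlie
delta
kilo
<<<<<<< LEFT
india
=======
golf
>>>>>>> RIGHT
lima
delta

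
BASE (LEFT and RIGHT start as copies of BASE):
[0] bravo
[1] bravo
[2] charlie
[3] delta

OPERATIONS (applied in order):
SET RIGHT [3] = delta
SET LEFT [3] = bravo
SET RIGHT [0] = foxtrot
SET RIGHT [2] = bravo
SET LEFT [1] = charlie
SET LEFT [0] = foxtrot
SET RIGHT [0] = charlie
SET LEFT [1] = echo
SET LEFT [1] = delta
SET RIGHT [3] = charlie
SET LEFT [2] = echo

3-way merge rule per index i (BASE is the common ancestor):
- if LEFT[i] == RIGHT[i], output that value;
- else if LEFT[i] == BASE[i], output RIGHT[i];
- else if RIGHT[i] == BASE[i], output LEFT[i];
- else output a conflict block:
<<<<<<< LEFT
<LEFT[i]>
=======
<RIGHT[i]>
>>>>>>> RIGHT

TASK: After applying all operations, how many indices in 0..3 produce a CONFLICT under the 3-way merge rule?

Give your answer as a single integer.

Answer: 3

Derivation:
Final LEFT:  [foxtrot, delta, echo, bravo]
Final RIGHT: [charlie, bravo, bravo, charlie]
i=0: BASE=bravo L=foxtrot R=charlie all differ -> CONFLICT
i=1: L=delta, R=bravo=BASE -> take LEFT -> delta
i=2: BASE=charlie L=echo R=bravo all differ -> CONFLICT
i=3: BASE=delta L=bravo R=charlie all differ -> CONFLICT
Conflict count: 3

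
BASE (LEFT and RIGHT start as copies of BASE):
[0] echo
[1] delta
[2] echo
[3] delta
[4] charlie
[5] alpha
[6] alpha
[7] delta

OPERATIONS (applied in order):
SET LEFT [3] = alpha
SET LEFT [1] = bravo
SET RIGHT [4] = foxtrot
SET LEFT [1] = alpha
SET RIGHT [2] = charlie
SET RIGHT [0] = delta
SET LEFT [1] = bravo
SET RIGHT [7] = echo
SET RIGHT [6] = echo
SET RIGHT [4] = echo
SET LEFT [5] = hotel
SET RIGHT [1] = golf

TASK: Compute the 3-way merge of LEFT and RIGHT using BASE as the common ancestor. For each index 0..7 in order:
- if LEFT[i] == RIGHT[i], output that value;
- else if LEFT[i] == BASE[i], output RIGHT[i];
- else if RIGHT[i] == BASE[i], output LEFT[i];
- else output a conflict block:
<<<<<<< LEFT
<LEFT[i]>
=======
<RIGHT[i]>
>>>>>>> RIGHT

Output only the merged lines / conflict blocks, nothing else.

Answer: delta
<<<<<<< LEFT
bravo
=======
golf
>>>>>>> RIGHT
charlie
alpha
echo
hotel
echo
echo

Derivation:
Final LEFT:  [echo, bravo, echo, alpha, charlie, hotel, alpha, delta]
Final RIGHT: [delta, golf, charlie, delta, echo, alpha, echo, echo]
i=0: L=echo=BASE, R=delta -> take RIGHT -> delta
i=1: BASE=delta L=bravo R=golf all differ -> CONFLICT
i=2: L=echo=BASE, R=charlie -> take RIGHT -> charlie
i=3: L=alpha, R=delta=BASE -> take LEFT -> alpha
i=4: L=charlie=BASE, R=echo -> take RIGHT -> echo
i=5: L=hotel, R=alpha=BASE -> take LEFT -> hotel
i=6: L=alpha=BASE, R=echo -> take RIGHT -> echo
i=7: L=delta=BASE, R=echo -> take RIGHT -> echo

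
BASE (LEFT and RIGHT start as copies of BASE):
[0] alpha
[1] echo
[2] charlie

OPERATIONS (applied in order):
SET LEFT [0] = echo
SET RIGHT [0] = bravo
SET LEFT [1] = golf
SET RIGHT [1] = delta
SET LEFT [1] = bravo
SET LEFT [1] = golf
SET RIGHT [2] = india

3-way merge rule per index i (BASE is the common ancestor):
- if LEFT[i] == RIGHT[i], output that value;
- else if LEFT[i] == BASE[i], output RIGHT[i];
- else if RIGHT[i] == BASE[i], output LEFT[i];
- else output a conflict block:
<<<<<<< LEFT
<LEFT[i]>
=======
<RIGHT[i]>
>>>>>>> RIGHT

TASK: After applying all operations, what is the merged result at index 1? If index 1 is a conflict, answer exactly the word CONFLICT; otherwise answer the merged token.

Answer: CONFLICT

Derivation:
Final LEFT:  [echo, golf, charlie]
Final RIGHT: [bravo, delta, india]
i=0: BASE=alpha L=echo R=bravo all differ -> CONFLICT
i=1: BASE=echo L=golf R=delta all differ -> CONFLICT
i=2: L=charlie=BASE, R=india -> take RIGHT -> india
Index 1 -> CONFLICT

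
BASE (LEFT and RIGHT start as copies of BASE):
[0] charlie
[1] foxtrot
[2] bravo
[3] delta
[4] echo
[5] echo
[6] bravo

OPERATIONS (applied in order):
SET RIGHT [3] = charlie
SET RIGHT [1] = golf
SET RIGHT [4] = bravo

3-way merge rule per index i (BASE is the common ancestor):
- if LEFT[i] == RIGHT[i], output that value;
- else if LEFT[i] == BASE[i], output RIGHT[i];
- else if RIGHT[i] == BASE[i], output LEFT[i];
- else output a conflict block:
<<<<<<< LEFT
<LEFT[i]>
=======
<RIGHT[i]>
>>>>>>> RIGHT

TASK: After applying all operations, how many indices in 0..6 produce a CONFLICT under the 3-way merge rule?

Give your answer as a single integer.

Final LEFT:  [charlie, foxtrot, bravo, delta, echo, echo, bravo]
Final RIGHT: [charlie, golf, bravo, charlie, bravo, echo, bravo]
i=0: L=charlie R=charlie -> agree -> charlie
i=1: L=foxtrot=BASE, R=golf -> take RIGHT -> golf
i=2: L=bravo R=bravo -> agree -> bravo
i=3: L=delta=BASE, R=charlie -> take RIGHT -> charlie
i=4: L=echo=BASE, R=bravo -> take RIGHT -> bravo
i=5: L=echo R=echo -> agree -> echo
i=6: L=bravo R=bravo -> agree -> bravo
Conflict count: 0

Answer: 0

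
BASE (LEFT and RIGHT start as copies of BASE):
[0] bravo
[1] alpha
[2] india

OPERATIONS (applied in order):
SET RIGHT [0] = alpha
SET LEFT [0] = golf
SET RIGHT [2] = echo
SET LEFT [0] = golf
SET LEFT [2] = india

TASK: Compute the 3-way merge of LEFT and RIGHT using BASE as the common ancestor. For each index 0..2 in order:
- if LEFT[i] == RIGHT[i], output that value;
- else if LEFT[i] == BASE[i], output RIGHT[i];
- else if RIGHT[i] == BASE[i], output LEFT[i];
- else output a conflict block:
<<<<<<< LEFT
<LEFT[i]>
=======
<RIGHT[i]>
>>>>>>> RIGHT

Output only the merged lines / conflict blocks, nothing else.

Final LEFT:  [golf, alpha, india]
Final RIGHT: [alpha, alpha, echo]
i=0: BASE=bravo L=golf R=alpha all differ -> CONFLICT
i=1: L=alpha R=alpha -> agree -> alpha
i=2: L=india=BASE, R=echo -> take RIGHT -> echo

Answer: <<<<<<< LEFT
golf
=======
alpha
>>>>>>> RIGHT
alpha
echo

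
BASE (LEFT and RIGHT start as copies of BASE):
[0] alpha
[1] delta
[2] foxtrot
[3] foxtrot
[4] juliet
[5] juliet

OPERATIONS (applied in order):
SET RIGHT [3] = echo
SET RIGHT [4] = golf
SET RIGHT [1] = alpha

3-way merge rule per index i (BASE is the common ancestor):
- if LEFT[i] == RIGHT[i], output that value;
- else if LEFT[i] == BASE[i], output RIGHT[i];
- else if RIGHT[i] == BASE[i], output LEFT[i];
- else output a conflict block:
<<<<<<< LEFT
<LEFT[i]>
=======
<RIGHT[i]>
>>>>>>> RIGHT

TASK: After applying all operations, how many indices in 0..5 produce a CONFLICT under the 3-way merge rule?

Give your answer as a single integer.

Final LEFT:  [alpha, delta, foxtrot, foxtrot, juliet, juliet]
Final RIGHT: [alpha, alpha, foxtrot, echo, golf, juliet]
i=0: L=alpha R=alpha -> agree -> alpha
i=1: L=delta=BASE, R=alpha -> take RIGHT -> alpha
i=2: L=foxtrot R=foxtrot -> agree -> foxtrot
i=3: L=foxtrot=BASE, R=echo -> take RIGHT -> echo
i=4: L=juliet=BASE, R=golf -> take RIGHT -> golf
i=5: L=juliet R=juliet -> agree -> juliet
Conflict count: 0

Answer: 0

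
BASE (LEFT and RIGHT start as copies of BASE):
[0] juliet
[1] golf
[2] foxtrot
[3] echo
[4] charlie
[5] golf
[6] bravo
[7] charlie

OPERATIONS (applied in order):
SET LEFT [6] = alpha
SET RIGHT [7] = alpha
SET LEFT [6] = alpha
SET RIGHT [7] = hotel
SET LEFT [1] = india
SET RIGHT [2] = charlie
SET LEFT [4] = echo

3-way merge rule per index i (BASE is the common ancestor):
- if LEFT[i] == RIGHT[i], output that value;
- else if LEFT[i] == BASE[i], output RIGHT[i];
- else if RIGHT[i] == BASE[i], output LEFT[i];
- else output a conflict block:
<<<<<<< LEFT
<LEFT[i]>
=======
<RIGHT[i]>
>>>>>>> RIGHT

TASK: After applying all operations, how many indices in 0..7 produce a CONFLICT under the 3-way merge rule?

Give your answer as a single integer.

Answer: 0

Derivation:
Final LEFT:  [juliet, india, foxtrot, echo, echo, golf, alpha, charlie]
Final RIGHT: [juliet, golf, charlie, echo, charlie, golf, bravo, hotel]
i=0: L=juliet R=juliet -> agree -> juliet
i=1: L=india, R=golf=BASE -> take LEFT -> india
i=2: L=foxtrot=BASE, R=charlie -> take RIGHT -> charlie
i=3: L=echo R=echo -> agree -> echo
i=4: L=echo, R=charlie=BASE -> take LEFT -> echo
i=5: L=golf R=golf -> agree -> golf
i=6: L=alpha, R=bravo=BASE -> take LEFT -> alpha
i=7: L=charlie=BASE, R=hotel -> take RIGHT -> hotel
Conflict count: 0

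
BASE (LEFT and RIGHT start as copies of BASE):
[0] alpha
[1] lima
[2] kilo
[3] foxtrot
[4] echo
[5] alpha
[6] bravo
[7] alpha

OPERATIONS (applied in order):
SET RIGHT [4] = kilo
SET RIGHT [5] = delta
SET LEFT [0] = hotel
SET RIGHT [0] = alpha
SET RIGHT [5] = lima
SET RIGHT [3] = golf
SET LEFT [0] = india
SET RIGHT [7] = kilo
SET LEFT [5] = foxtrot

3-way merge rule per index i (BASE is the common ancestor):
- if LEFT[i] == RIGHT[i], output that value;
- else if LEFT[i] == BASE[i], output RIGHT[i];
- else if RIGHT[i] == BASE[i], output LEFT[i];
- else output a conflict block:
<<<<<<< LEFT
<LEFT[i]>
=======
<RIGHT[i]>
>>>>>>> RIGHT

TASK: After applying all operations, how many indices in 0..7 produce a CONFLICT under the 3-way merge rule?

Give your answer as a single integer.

Answer: 1

Derivation:
Final LEFT:  [india, lima, kilo, foxtrot, echo, foxtrot, bravo, alpha]
Final RIGHT: [alpha, lima, kilo, golf, kilo, lima, bravo, kilo]
i=0: L=india, R=alpha=BASE -> take LEFT -> india
i=1: L=lima R=lima -> agree -> lima
i=2: L=kilo R=kilo -> agree -> kilo
i=3: L=foxtrot=BASE, R=golf -> take RIGHT -> golf
i=4: L=echo=BASE, R=kilo -> take RIGHT -> kilo
i=5: BASE=alpha L=foxtrot R=lima all differ -> CONFLICT
i=6: L=bravo R=bravo -> agree -> bravo
i=7: L=alpha=BASE, R=kilo -> take RIGHT -> kilo
Conflict count: 1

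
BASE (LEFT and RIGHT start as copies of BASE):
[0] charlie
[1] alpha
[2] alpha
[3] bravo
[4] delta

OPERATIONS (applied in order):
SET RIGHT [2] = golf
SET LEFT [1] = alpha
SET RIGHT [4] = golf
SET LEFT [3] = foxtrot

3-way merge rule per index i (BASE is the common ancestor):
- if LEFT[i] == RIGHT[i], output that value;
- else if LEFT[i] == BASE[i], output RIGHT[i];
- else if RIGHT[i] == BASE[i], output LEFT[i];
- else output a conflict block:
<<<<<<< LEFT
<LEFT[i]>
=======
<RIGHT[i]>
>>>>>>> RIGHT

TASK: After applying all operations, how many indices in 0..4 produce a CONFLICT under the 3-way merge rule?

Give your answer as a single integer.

Final LEFT:  [charlie, alpha, alpha, foxtrot, delta]
Final RIGHT: [charlie, alpha, golf, bravo, golf]
i=0: L=charlie R=charlie -> agree -> charlie
i=1: L=alpha R=alpha -> agree -> alpha
i=2: L=alpha=BASE, R=golf -> take RIGHT -> golf
i=3: L=foxtrot, R=bravo=BASE -> take LEFT -> foxtrot
i=4: L=delta=BASE, R=golf -> take RIGHT -> golf
Conflict count: 0

Answer: 0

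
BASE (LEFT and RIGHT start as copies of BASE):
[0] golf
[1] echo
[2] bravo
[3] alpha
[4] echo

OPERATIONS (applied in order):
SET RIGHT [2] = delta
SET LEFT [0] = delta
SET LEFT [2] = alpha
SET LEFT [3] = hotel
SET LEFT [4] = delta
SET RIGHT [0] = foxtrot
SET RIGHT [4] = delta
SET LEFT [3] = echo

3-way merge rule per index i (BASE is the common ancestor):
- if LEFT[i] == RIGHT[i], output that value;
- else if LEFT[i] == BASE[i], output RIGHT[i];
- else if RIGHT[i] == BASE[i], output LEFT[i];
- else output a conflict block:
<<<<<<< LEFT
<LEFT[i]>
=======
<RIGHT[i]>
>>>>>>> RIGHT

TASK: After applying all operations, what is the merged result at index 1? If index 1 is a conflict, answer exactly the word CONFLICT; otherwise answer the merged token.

Answer: echo

Derivation:
Final LEFT:  [delta, echo, alpha, echo, delta]
Final RIGHT: [foxtrot, echo, delta, alpha, delta]
i=0: BASE=golf L=delta R=foxtrot all differ -> CONFLICT
i=1: L=echo R=echo -> agree -> echo
i=2: BASE=bravo L=alpha R=delta all differ -> CONFLICT
i=3: L=echo, R=alpha=BASE -> take LEFT -> echo
i=4: L=delta R=delta -> agree -> delta
Index 1 -> echo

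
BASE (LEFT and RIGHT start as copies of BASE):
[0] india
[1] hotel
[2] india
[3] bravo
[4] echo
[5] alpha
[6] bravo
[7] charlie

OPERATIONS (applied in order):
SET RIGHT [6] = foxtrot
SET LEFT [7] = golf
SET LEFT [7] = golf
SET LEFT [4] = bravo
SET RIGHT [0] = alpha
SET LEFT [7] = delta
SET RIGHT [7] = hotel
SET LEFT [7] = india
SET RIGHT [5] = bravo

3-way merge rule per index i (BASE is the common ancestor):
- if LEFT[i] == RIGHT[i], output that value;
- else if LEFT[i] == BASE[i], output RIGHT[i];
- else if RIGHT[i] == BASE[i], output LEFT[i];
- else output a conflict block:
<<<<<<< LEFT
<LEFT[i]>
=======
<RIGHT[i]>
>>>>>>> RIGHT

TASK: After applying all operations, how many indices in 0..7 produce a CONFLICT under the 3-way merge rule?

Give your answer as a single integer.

Final LEFT:  [india, hotel, india, bravo, bravo, alpha, bravo, india]
Final RIGHT: [alpha, hotel, india, bravo, echo, bravo, foxtrot, hotel]
i=0: L=india=BASE, R=alpha -> take RIGHT -> alpha
i=1: L=hotel R=hotel -> agree -> hotel
i=2: L=india R=india -> agree -> india
i=3: L=bravo R=bravo -> agree -> bravo
i=4: L=bravo, R=echo=BASE -> take LEFT -> bravo
i=5: L=alpha=BASE, R=bravo -> take RIGHT -> bravo
i=6: L=bravo=BASE, R=foxtrot -> take RIGHT -> foxtrot
i=7: BASE=charlie L=india R=hotel all differ -> CONFLICT
Conflict count: 1

Answer: 1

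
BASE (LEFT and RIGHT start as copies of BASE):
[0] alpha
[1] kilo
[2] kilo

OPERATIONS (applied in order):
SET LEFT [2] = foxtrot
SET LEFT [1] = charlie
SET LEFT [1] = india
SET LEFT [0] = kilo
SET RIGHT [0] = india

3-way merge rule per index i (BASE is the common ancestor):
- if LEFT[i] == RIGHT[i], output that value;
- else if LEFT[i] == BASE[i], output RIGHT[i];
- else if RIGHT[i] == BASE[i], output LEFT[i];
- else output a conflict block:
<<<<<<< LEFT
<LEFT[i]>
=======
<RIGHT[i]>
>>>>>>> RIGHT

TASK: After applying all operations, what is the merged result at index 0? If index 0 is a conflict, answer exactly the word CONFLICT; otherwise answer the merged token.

Answer: CONFLICT

Derivation:
Final LEFT:  [kilo, india, foxtrot]
Final RIGHT: [india, kilo, kilo]
i=0: BASE=alpha L=kilo R=india all differ -> CONFLICT
i=1: L=india, R=kilo=BASE -> take LEFT -> india
i=2: L=foxtrot, R=kilo=BASE -> take LEFT -> foxtrot
Index 0 -> CONFLICT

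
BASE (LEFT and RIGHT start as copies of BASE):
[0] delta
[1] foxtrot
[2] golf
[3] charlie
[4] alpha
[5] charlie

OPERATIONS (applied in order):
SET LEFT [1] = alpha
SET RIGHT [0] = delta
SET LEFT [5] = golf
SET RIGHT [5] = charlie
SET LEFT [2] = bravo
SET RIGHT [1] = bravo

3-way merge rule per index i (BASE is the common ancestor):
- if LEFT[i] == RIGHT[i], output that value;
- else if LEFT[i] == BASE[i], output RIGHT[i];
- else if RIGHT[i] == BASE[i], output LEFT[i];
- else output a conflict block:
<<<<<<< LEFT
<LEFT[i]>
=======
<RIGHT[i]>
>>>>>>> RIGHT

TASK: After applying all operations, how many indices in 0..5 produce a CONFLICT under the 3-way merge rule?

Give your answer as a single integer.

Final LEFT:  [delta, alpha, bravo, charlie, alpha, golf]
Final RIGHT: [delta, bravo, golf, charlie, alpha, charlie]
i=0: L=delta R=delta -> agree -> delta
i=1: BASE=foxtrot L=alpha R=bravo all differ -> CONFLICT
i=2: L=bravo, R=golf=BASE -> take LEFT -> bravo
i=3: L=charlie R=charlie -> agree -> charlie
i=4: L=alpha R=alpha -> agree -> alpha
i=5: L=golf, R=charlie=BASE -> take LEFT -> golf
Conflict count: 1

Answer: 1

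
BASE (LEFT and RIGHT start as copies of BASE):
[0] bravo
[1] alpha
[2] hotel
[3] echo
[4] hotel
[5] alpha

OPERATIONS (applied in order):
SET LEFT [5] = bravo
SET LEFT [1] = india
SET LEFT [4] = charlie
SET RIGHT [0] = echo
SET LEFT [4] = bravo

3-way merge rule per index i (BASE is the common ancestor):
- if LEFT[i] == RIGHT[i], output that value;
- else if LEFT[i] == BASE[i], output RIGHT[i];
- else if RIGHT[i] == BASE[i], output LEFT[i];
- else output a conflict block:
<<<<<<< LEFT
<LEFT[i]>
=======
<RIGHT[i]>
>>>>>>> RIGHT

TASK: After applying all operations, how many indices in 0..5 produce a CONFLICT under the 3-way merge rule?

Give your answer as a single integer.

Answer: 0

Derivation:
Final LEFT:  [bravo, india, hotel, echo, bravo, bravo]
Final RIGHT: [echo, alpha, hotel, echo, hotel, alpha]
i=0: L=bravo=BASE, R=echo -> take RIGHT -> echo
i=1: L=india, R=alpha=BASE -> take LEFT -> india
i=2: L=hotel R=hotel -> agree -> hotel
i=3: L=echo R=echo -> agree -> echo
i=4: L=bravo, R=hotel=BASE -> take LEFT -> bravo
i=5: L=bravo, R=alpha=BASE -> take LEFT -> bravo
Conflict count: 0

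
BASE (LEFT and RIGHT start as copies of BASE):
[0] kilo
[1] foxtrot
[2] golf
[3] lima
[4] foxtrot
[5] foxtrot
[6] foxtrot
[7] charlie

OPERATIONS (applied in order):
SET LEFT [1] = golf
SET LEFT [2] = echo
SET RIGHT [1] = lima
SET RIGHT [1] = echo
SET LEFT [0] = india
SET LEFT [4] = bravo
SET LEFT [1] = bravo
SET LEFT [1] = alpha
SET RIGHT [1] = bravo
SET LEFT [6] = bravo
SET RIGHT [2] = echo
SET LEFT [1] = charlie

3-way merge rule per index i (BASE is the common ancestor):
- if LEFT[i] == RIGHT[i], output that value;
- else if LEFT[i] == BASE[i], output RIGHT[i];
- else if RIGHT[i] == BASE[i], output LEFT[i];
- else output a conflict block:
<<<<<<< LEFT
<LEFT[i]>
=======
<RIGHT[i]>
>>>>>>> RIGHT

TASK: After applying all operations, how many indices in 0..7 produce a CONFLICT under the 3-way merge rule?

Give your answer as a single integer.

Final LEFT:  [india, charlie, echo, lima, bravo, foxtrot, bravo, charlie]
Final RIGHT: [kilo, bravo, echo, lima, foxtrot, foxtrot, foxtrot, charlie]
i=0: L=india, R=kilo=BASE -> take LEFT -> india
i=1: BASE=foxtrot L=charlie R=bravo all differ -> CONFLICT
i=2: L=echo R=echo -> agree -> echo
i=3: L=lima R=lima -> agree -> lima
i=4: L=bravo, R=foxtrot=BASE -> take LEFT -> bravo
i=5: L=foxtrot R=foxtrot -> agree -> foxtrot
i=6: L=bravo, R=foxtrot=BASE -> take LEFT -> bravo
i=7: L=charlie R=charlie -> agree -> charlie
Conflict count: 1

Answer: 1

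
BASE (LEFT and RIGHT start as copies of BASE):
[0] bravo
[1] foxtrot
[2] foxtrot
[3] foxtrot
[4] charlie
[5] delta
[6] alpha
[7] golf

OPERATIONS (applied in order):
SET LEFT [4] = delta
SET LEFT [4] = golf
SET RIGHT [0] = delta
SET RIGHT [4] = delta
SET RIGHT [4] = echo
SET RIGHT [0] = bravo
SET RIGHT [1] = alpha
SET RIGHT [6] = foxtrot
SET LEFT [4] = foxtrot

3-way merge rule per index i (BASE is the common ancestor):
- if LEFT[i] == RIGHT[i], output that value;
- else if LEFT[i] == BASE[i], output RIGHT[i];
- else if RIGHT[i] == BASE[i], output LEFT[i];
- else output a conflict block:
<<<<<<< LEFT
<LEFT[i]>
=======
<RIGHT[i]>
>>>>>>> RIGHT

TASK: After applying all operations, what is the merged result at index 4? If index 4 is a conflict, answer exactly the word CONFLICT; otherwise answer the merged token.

Final LEFT:  [bravo, foxtrot, foxtrot, foxtrot, foxtrot, delta, alpha, golf]
Final RIGHT: [bravo, alpha, foxtrot, foxtrot, echo, delta, foxtrot, golf]
i=0: L=bravo R=bravo -> agree -> bravo
i=1: L=foxtrot=BASE, R=alpha -> take RIGHT -> alpha
i=2: L=foxtrot R=foxtrot -> agree -> foxtrot
i=3: L=foxtrot R=foxtrot -> agree -> foxtrot
i=4: BASE=charlie L=foxtrot R=echo all differ -> CONFLICT
i=5: L=delta R=delta -> agree -> delta
i=6: L=alpha=BASE, R=foxtrot -> take RIGHT -> foxtrot
i=7: L=golf R=golf -> agree -> golf
Index 4 -> CONFLICT

Answer: CONFLICT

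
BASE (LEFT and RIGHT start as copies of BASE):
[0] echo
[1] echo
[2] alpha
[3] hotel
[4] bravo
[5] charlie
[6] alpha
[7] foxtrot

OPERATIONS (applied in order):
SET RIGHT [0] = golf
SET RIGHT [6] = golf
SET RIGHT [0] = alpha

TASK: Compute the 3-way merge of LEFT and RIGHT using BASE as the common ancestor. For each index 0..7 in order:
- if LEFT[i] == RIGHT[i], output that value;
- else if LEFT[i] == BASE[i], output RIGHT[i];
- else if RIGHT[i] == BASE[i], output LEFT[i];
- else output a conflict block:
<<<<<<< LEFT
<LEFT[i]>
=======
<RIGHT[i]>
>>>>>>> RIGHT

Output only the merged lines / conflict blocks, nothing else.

Final LEFT:  [echo, echo, alpha, hotel, bravo, charlie, alpha, foxtrot]
Final RIGHT: [alpha, echo, alpha, hotel, bravo, charlie, golf, foxtrot]
i=0: L=echo=BASE, R=alpha -> take RIGHT -> alpha
i=1: L=echo R=echo -> agree -> echo
i=2: L=alpha R=alpha -> agree -> alpha
i=3: L=hotel R=hotel -> agree -> hotel
i=4: L=bravo R=bravo -> agree -> bravo
i=5: L=charlie R=charlie -> agree -> charlie
i=6: L=alpha=BASE, R=golf -> take RIGHT -> golf
i=7: L=foxtrot R=foxtrot -> agree -> foxtrot

Answer: alpha
echo
alpha
hotel
bravo
charlie
golf
foxtrot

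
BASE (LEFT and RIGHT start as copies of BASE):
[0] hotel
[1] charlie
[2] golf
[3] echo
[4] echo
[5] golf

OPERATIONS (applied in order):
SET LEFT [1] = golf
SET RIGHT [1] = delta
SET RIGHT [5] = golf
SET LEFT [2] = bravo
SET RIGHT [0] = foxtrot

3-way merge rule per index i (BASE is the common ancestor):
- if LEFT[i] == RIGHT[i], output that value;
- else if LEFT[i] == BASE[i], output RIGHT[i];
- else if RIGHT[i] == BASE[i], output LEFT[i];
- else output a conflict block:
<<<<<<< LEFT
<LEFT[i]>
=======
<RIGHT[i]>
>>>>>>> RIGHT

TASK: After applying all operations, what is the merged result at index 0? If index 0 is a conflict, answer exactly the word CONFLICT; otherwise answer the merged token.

Final LEFT:  [hotel, golf, bravo, echo, echo, golf]
Final RIGHT: [foxtrot, delta, golf, echo, echo, golf]
i=0: L=hotel=BASE, R=foxtrot -> take RIGHT -> foxtrot
i=1: BASE=charlie L=golf R=delta all differ -> CONFLICT
i=2: L=bravo, R=golf=BASE -> take LEFT -> bravo
i=3: L=echo R=echo -> agree -> echo
i=4: L=echo R=echo -> agree -> echo
i=5: L=golf R=golf -> agree -> golf
Index 0 -> foxtrot

Answer: foxtrot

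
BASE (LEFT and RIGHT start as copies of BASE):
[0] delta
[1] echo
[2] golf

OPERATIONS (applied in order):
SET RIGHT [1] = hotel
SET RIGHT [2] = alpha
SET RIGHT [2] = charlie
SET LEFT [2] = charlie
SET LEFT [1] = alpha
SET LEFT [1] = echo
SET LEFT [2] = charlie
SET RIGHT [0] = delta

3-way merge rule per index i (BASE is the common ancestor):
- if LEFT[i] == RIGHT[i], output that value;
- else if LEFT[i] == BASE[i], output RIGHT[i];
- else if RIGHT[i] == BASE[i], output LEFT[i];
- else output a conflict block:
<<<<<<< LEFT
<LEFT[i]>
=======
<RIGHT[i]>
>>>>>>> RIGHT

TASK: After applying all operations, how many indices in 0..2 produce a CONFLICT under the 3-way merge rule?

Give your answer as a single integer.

Answer: 0

Derivation:
Final LEFT:  [delta, echo, charlie]
Final RIGHT: [delta, hotel, charlie]
i=0: L=delta R=delta -> agree -> delta
i=1: L=echo=BASE, R=hotel -> take RIGHT -> hotel
i=2: L=charlie R=charlie -> agree -> charlie
Conflict count: 0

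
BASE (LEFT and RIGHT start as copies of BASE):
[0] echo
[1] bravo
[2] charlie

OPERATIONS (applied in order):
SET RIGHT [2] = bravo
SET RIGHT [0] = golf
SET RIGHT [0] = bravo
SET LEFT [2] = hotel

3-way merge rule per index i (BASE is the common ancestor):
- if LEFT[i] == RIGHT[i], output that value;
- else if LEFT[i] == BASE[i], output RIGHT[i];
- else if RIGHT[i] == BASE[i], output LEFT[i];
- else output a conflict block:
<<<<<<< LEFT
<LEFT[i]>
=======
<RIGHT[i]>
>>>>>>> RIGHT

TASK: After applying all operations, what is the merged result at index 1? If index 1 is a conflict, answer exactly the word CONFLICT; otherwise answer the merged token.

Answer: bravo

Derivation:
Final LEFT:  [echo, bravo, hotel]
Final RIGHT: [bravo, bravo, bravo]
i=0: L=echo=BASE, R=bravo -> take RIGHT -> bravo
i=1: L=bravo R=bravo -> agree -> bravo
i=2: BASE=charlie L=hotel R=bravo all differ -> CONFLICT
Index 1 -> bravo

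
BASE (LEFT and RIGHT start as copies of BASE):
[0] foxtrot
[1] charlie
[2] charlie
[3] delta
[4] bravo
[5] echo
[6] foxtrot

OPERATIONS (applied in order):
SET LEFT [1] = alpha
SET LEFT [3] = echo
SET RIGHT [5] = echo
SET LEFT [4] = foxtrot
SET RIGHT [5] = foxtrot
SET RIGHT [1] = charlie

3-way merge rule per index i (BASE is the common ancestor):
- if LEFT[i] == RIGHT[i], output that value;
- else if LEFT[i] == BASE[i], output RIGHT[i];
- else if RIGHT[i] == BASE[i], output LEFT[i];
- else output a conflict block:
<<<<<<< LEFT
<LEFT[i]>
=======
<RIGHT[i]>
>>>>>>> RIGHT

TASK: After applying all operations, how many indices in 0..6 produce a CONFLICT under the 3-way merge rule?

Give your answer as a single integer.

Answer: 0

Derivation:
Final LEFT:  [foxtrot, alpha, charlie, echo, foxtrot, echo, foxtrot]
Final RIGHT: [foxtrot, charlie, charlie, delta, bravo, foxtrot, foxtrot]
i=0: L=foxtrot R=foxtrot -> agree -> foxtrot
i=1: L=alpha, R=charlie=BASE -> take LEFT -> alpha
i=2: L=charlie R=charlie -> agree -> charlie
i=3: L=echo, R=delta=BASE -> take LEFT -> echo
i=4: L=foxtrot, R=bravo=BASE -> take LEFT -> foxtrot
i=5: L=echo=BASE, R=foxtrot -> take RIGHT -> foxtrot
i=6: L=foxtrot R=foxtrot -> agree -> foxtrot
Conflict count: 0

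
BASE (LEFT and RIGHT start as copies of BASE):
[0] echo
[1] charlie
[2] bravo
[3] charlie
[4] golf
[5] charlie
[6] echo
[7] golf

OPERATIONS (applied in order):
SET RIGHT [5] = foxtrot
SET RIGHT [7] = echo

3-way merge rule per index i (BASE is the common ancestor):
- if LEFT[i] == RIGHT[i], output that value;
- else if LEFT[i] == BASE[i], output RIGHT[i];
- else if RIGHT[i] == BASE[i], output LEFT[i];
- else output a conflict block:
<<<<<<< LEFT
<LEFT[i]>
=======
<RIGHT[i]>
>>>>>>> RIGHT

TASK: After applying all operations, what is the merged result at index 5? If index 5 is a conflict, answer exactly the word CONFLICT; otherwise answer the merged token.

Answer: foxtrot

Derivation:
Final LEFT:  [echo, charlie, bravo, charlie, golf, charlie, echo, golf]
Final RIGHT: [echo, charlie, bravo, charlie, golf, foxtrot, echo, echo]
i=0: L=echo R=echo -> agree -> echo
i=1: L=charlie R=charlie -> agree -> charlie
i=2: L=bravo R=bravo -> agree -> bravo
i=3: L=charlie R=charlie -> agree -> charlie
i=4: L=golf R=golf -> agree -> golf
i=5: L=charlie=BASE, R=foxtrot -> take RIGHT -> foxtrot
i=6: L=echo R=echo -> agree -> echo
i=7: L=golf=BASE, R=echo -> take RIGHT -> echo
Index 5 -> foxtrot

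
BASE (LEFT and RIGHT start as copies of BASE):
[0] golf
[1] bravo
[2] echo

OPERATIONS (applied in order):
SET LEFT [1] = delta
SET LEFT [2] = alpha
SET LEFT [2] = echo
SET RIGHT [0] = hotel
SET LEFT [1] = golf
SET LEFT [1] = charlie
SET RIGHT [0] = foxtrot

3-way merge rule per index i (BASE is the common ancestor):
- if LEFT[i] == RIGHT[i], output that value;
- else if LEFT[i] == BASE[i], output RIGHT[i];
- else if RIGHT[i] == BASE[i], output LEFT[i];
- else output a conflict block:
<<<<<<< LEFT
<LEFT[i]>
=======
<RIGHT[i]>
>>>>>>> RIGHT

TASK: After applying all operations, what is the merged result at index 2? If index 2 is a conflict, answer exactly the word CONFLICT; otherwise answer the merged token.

Answer: echo

Derivation:
Final LEFT:  [golf, charlie, echo]
Final RIGHT: [foxtrot, bravo, echo]
i=0: L=golf=BASE, R=foxtrot -> take RIGHT -> foxtrot
i=1: L=charlie, R=bravo=BASE -> take LEFT -> charlie
i=2: L=echo R=echo -> agree -> echo
Index 2 -> echo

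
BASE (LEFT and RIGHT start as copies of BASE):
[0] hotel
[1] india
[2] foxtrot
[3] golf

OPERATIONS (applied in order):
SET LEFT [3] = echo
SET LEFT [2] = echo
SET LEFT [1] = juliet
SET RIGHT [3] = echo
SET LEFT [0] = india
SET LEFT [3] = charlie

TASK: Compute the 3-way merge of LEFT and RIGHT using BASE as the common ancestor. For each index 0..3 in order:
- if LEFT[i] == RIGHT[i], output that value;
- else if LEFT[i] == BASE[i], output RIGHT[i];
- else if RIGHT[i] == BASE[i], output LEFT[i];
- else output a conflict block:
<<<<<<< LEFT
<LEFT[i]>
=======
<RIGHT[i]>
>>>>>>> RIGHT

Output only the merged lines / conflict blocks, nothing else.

Final LEFT:  [india, juliet, echo, charlie]
Final RIGHT: [hotel, india, foxtrot, echo]
i=0: L=india, R=hotel=BASE -> take LEFT -> india
i=1: L=juliet, R=india=BASE -> take LEFT -> juliet
i=2: L=echo, R=foxtrot=BASE -> take LEFT -> echo
i=3: BASE=golf L=charlie R=echo all differ -> CONFLICT

Answer: india
juliet
echo
<<<<<<< LEFT
charlie
=======
echo
>>>>>>> RIGHT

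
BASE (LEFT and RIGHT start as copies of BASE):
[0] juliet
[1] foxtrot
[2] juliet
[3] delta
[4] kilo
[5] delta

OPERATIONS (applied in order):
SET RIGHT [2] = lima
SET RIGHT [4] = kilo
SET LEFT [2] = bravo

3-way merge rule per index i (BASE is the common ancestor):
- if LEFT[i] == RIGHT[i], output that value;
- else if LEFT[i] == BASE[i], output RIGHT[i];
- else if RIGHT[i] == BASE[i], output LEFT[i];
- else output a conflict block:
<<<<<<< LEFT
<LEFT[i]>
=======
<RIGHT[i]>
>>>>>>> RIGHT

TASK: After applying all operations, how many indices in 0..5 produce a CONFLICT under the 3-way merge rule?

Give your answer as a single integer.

Final LEFT:  [juliet, foxtrot, bravo, delta, kilo, delta]
Final RIGHT: [juliet, foxtrot, lima, delta, kilo, delta]
i=0: L=juliet R=juliet -> agree -> juliet
i=1: L=foxtrot R=foxtrot -> agree -> foxtrot
i=2: BASE=juliet L=bravo R=lima all differ -> CONFLICT
i=3: L=delta R=delta -> agree -> delta
i=4: L=kilo R=kilo -> agree -> kilo
i=5: L=delta R=delta -> agree -> delta
Conflict count: 1

Answer: 1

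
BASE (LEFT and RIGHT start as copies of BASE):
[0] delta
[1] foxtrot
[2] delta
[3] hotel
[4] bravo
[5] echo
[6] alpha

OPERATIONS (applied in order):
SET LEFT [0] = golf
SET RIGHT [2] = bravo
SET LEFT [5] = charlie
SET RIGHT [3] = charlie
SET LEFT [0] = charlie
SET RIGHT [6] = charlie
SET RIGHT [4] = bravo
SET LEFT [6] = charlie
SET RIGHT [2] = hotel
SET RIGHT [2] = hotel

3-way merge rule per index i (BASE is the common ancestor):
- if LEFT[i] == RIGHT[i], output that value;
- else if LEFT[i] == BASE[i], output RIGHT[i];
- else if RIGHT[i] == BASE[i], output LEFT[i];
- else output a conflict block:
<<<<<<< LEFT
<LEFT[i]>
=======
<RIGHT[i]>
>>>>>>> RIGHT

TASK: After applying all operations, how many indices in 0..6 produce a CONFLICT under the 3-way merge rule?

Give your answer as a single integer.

Answer: 0

Derivation:
Final LEFT:  [charlie, foxtrot, delta, hotel, bravo, charlie, charlie]
Final RIGHT: [delta, foxtrot, hotel, charlie, bravo, echo, charlie]
i=0: L=charlie, R=delta=BASE -> take LEFT -> charlie
i=1: L=foxtrot R=foxtrot -> agree -> foxtrot
i=2: L=delta=BASE, R=hotel -> take RIGHT -> hotel
i=3: L=hotel=BASE, R=charlie -> take RIGHT -> charlie
i=4: L=bravo R=bravo -> agree -> bravo
i=5: L=charlie, R=echo=BASE -> take LEFT -> charlie
i=6: L=charlie R=charlie -> agree -> charlie
Conflict count: 0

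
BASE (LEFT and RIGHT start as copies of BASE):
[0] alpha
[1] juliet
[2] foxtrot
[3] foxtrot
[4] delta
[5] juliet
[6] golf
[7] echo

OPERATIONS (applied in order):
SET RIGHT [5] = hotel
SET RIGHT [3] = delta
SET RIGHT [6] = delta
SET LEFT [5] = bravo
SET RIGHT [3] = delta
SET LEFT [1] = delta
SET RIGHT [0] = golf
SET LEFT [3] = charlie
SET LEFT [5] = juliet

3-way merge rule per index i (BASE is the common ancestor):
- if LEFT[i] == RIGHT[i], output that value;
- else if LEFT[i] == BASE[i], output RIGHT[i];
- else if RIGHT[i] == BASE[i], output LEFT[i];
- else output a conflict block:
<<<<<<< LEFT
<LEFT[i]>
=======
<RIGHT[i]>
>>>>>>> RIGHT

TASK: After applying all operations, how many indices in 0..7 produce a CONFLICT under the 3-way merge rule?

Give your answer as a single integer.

Final LEFT:  [alpha, delta, foxtrot, charlie, delta, juliet, golf, echo]
Final RIGHT: [golf, juliet, foxtrot, delta, delta, hotel, delta, echo]
i=0: L=alpha=BASE, R=golf -> take RIGHT -> golf
i=1: L=delta, R=juliet=BASE -> take LEFT -> delta
i=2: L=foxtrot R=foxtrot -> agree -> foxtrot
i=3: BASE=foxtrot L=charlie R=delta all differ -> CONFLICT
i=4: L=delta R=delta -> agree -> delta
i=5: L=juliet=BASE, R=hotel -> take RIGHT -> hotel
i=6: L=golf=BASE, R=delta -> take RIGHT -> delta
i=7: L=echo R=echo -> agree -> echo
Conflict count: 1

Answer: 1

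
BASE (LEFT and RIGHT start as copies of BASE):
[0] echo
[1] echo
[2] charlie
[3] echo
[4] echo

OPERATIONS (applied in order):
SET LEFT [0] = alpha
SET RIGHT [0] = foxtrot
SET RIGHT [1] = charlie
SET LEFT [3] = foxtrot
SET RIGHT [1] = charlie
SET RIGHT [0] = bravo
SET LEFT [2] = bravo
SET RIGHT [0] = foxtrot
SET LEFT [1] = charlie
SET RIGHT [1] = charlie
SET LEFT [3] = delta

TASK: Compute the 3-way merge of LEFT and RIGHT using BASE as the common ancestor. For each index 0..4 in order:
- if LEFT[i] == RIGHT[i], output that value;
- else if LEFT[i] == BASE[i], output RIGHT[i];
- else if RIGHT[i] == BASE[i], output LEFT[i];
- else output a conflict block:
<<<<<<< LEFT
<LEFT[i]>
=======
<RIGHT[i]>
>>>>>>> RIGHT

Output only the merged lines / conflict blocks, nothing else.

Answer: <<<<<<< LEFT
alpha
=======
foxtrot
>>>>>>> RIGHT
charlie
bravo
delta
echo

Derivation:
Final LEFT:  [alpha, charlie, bravo, delta, echo]
Final RIGHT: [foxtrot, charlie, charlie, echo, echo]
i=0: BASE=echo L=alpha R=foxtrot all differ -> CONFLICT
i=1: L=charlie R=charlie -> agree -> charlie
i=2: L=bravo, R=charlie=BASE -> take LEFT -> bravo
i=3: L=delta, R=echo=BASE -> take LEFT -> delta
i=4: L=echo R=echo -> agree -> echo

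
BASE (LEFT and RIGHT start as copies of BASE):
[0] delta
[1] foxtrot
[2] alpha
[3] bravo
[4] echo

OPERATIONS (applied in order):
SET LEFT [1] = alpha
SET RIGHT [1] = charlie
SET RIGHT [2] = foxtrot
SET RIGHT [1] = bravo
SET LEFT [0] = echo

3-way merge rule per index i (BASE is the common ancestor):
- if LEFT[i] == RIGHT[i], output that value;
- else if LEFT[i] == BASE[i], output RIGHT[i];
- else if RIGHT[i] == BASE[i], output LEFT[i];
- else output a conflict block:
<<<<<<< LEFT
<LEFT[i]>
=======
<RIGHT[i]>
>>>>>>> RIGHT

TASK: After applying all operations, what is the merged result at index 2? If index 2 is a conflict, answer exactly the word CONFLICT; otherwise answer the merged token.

Final LEFT:  [echo, alpha, alpha, bravo, echo]
Final RIGHT: [delta, bravo, foxtrot, bravo, echo]
i=0: L=echo, R=delta=BASE -> take LEFT -> echo
i=1: BASE=foxtrot L=alpha R=bravo all differ -> CONFLICT
i=2: L=alpha=BASE, R=foxtrot -> take RIGHT -> foxtrot
i=3: L=bravo R=bravo -> agree -> bravo
i=4: L=echo R=echo -> agree -> echo
Index 2 -> foxtrot

Answer: foxtrot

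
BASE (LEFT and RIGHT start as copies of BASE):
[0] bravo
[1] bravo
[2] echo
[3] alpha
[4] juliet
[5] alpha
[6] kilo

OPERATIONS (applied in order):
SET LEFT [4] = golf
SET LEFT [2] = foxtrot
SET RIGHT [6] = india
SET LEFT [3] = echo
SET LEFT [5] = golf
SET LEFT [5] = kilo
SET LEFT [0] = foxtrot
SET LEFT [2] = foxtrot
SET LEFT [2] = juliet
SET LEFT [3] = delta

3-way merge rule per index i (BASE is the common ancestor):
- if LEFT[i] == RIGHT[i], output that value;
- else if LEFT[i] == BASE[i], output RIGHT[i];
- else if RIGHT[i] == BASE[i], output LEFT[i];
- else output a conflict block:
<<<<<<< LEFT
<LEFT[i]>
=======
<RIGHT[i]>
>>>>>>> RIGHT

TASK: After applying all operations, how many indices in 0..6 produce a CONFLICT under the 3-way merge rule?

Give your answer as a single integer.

Final LEFT:  [foxtrot, bravo, juliet, delta, golf, kilo, kilo]
Final RIGHT: [bravo, bravo, echo, alpha, juliet, alpha, india]
i=0: L=foxtrot, R=bravo=BASE -> take LEFT -> foxtrot
i=1: L=bravo R=bravo -> agree -> bravo
i=2: L=juliet, R=echo=BASE -> take LEFT -> juliet
i=3: L=delta, R=alpha=BASE -> take LEFT -> delta
i=4: L=golf, R=juliet=BASE -> take LEFT -> golf
i=5: L=kilo, R=alpha=BASE -> take LEFT -> kilo
i=6: L=kilo=BASE, R=india -> take RIGHT -> india
Conflict count: 0

Answer: 0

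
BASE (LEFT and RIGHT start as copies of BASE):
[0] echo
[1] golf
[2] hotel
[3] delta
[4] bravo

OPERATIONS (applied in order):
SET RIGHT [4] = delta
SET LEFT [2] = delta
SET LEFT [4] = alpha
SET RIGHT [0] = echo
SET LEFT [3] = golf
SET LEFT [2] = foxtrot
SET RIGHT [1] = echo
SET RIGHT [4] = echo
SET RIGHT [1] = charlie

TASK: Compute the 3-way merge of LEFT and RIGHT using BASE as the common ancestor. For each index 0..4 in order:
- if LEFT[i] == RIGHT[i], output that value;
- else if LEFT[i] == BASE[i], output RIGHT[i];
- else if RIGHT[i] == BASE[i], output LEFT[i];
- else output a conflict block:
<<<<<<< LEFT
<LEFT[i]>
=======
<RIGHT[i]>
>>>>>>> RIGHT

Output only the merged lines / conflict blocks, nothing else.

Answer: echo
charlie
foxtrot
golf
<<<<<<< LEFT
alpha
=======
echo
>>>>>>> RIGHT

Derivation:
Final LEFT:  [echo, golf, foxtrot, golf, alpha]
Final RIGHT: [echo, charlie, hotel, delta, echo]
i=0: L=echo R=echo -> agree -> echo
i=1: L=golf=BASE, R=charlie -> take RIGHT -> charlie
i=2: L=foxtrot, R=hotel=BASE -> take LEFT -> foxtrot
i=3: L=golf, R=delta=BASE -> take LEFT -> golf
i=4: BASE=bravo L=alpha R=echo all differ -> CONFLICT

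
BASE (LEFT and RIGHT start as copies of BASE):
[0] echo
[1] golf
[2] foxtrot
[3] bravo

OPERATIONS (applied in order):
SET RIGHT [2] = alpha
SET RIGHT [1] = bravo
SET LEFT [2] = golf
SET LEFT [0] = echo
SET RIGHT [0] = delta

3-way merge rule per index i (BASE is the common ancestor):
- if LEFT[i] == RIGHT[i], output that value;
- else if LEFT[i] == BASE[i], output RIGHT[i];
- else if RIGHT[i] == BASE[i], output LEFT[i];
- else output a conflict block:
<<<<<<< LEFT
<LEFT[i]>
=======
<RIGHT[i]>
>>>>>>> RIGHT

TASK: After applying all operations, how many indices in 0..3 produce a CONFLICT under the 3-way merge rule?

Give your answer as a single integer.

Final LEFT:  [echo, golf, golf, bravo]
Final RIGHT: [delta, bravo, alpha, bravo]
i=0: L=echo=BASE, R=delta -> take RIGHT -> delta
i=1: L=golf=BASE, R=bravo -> take RIGHT -> bravo
i=2: BASE=foxtrot L=golf R=alpha all differ -> CONFLICT
i=3: L=bravo R=bravo -> agree -> bravo
Conflict count: 1

Answer: 1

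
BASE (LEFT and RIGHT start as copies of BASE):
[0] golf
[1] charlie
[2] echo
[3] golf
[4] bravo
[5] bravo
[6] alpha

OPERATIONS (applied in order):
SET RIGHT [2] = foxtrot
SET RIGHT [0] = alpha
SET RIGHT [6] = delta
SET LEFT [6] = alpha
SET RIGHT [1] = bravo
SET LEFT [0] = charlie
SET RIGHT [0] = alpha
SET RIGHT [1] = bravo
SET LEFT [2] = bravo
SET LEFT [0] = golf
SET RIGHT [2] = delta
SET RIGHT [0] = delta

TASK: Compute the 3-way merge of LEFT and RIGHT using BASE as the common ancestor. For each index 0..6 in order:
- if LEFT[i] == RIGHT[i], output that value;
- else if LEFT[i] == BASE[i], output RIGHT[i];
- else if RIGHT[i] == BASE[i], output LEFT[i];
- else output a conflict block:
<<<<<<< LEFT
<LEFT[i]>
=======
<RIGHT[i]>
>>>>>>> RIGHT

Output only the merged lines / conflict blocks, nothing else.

Final LEFT:  [golf, charlie, bravo, golf, bravo, bravo, alpha]
Final RIGHT: [delta, bravo, delta, golf, bravo, bravo, delta]
i=0: L=golf=BASE, R=delta -> take RIGHT -> delta
i=1: L=charlie=BASE, R=bravo -> take RIGHT -> bravo
i=2: BASE=echo L=bravo R=delta all differ -> CONFLICT
i=3: L=golf R=golf -> agree -> golf
i=4: L=bravo R=bravo -> agree -> bravo
i=5: L=bravo R=bravo -> agree -> bravo
i=6: L=alpha=BASE, R=delta -> take RIGHT -> delta

Answer: delta
bravo
<<<<<<< LEFT
bravo
=======
delta
>>>>>>> RIGHT
golf
bravo
bravo
delta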